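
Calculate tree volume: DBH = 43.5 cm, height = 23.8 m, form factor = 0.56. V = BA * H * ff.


(D/200)^2 = (43.5/200)^2 = 0.2175^2 = 0.04730625
BA = 3.141593 * 0.04730625 = 0.148617 m^2
V = 0.148617 * 23.8 * 0.56 = 1.98077 ≈ 1.981 m^3

1.981 m^3


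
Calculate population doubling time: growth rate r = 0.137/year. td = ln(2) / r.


td = ln(2) / 0.137 = 0.693147 / 0.137 = 5.05947 ≈ 5.1 years

5.1 years


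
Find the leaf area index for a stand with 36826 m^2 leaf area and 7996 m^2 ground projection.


LAI = 36826 / 7996 = 4.6056 ≈ 4.61

4.61


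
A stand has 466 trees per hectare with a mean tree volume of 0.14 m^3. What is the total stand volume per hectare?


V_stand = 466 * 0.14 = 65.24 ≈ 65.2 m^3/ha

65.2 m^3/ha


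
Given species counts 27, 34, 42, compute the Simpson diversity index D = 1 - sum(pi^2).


Total N = 27 + 34 + 42 = 103
Per-species terms:
  p = 27/103 = 0.262136; p^2 = 0.262136^2 = 0.068715
  p = 34/103 = 0.330097; p^2 = 0.330097^2 = 0.108964
  p = 42/103 = 0.407767; p^2 = 0.407767^2 = 0.166274
sum(p^2) = 0.068715 + 0.108964 + 0.166274 = 0.343953
D = 1 - 0.343953 = 0.656047 ≈ 0.6560

0.6560


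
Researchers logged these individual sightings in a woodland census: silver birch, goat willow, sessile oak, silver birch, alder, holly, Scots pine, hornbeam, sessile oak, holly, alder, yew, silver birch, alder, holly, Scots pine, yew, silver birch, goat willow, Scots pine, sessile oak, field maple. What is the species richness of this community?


Total individuals logged = 22
Distinct species (count of individuals): silver birch (4), goat willow (2), sessile oak (3), alder (3), holly (3), Scots pine (3), hornbeam (1), yew (2), field maple (1)
Species richness = number of distinct species = 9

9


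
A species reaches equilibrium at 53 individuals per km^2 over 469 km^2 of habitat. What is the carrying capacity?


K = 53 * 469 = 24857 individuals

24857 individuals


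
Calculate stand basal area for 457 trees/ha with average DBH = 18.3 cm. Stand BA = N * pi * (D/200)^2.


(D/200)^2 = (18.3/200)^2 = 0.0915^2 = 0.00837225
Individual BA = 3.141593 * 0.00837225 = 0.0263022 m^2
Stand BA = 457 * 0.0263022 = 12.0201 ≈ 12.02 m^2/ha

12.02 m^2/ha


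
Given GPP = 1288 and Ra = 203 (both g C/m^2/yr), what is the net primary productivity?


NPP = GPP - Ra = 1288 - 203 = 1085 g C/m^2/yr

1085 g C/m^2/yr


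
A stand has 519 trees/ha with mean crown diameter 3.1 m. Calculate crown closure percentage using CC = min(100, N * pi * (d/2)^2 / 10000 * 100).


(d/2)^2 = (3.1/2)^2 = 1.55^2 = 2.4025
Crown area = 3.141593 * 2.4025 = 7.54768 m^2
N * area / 10000 * 100 = 519 * 7.54768 / 10000 * 100 = 39.1725
CC = min(100, 39.1725) = 39.1725 ≈ 39.2%

39.2%


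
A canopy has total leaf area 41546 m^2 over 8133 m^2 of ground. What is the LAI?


LAI = 41546 / 8133 = 5.1083 ≈ 5.11

5.11


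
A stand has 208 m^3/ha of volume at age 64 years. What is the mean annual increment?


MAI = 208 / 64 = 3.25 m^3/ha/yr

3.25 m^3/ha/yr


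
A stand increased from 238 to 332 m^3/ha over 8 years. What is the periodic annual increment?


PAI = (V2 - V1) / period = (332 - 238) / 8 = 94 / 8 = 11.75 m^3/ha/yr

11.75 m^3/ha/yr


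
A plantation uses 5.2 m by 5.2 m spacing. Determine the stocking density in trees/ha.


N = 10000 / 5.2^2 = 10000 / 27.04 = 369.822 ≈ 370 trees/ha

370 trees/ha


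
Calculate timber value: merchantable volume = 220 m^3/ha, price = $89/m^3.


Value = 220 * 89 = $19580/ha

$19580/ha


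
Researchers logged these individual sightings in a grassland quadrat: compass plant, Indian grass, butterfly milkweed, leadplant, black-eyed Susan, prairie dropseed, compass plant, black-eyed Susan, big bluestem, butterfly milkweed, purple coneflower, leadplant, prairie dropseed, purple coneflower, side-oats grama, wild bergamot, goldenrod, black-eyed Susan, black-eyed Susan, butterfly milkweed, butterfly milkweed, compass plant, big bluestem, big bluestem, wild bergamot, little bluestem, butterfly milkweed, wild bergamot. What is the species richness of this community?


Total individuals logged = 28
Distinct species (count of individuals): compass plant (3), Indian grass (1), butterfly milkweed (5), leadplant (2), black-eyed Susan (4), prairie dropseed (2), big bluestem (3), purple coneflower (2), side-oats grama (1), wild bergamot (3), goldenrod (1), little bluestem (1)
Species richness = number of distinct species = 12

12


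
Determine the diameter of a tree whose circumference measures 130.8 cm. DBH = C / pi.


DBH = C / pi = 130.8 / 3.141593 = 41.6349 ≈ 41.63 cm

41.63 cm


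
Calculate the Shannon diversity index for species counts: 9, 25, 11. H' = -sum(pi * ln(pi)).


Total N = 9 + 25 + 11 = 45
Per-species terms:
  p = 9/45 = 0.200000; ln(p) = -1.609438; p*ln(p) = 0.200000 * (-1.609438) = -0.321888
  p = 25/45 = 0.555556; ln(p) = -0.587786; p*ln(p) = 0.555556 * (-0.587786) = -0.326548
  p = 11/45 = 0.244444; ln(p) = -1.408769; p*ln(p) = 0.244444 * (-1.408769) = -0.344365
sum(p*ln(p)) = (-0.321888) + (-0.326548) + (-0.344365) = -0.992801
H' = -(-0.992801) = 0.992801 ≈ 0.9928

0.9928


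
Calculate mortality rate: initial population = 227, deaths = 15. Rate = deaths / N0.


Mortality rate = 15 / 227 = 0.066079 ≈ 0.0661

0.0661


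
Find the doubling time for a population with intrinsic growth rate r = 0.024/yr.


td = ln(2) / 0.024 = 0.693147 / 0.024 = 28.8811 ≈ 28.9 years

28.9 years


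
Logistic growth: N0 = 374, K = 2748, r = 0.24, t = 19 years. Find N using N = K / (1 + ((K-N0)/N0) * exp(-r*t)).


(K - N0)/N0 = (2748 - 374)/374 = 2374/374 = 6.34759
r*t = 0.24 * 19 = 4.56; exp(-4.56) = 0.0104621
6.34759 * 0.0104621 = 0.0664091
1 + 0.0664091 = 1.06641
N = 2748 / 1.06641 = 2576.87 ≈ 2577

2577


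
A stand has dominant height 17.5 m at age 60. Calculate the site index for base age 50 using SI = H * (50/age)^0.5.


50/60 = 0.833333
(0.833333)^0.5 = 0.912871
SI = 17.5 * 0.912871 = 15.9752 ≈ 16.0 m

16.0 m


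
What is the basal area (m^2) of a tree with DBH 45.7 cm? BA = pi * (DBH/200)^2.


D/200 = 45.7/200 = 0.2285 m
(D/200)^2 = 0.2285^2 = 0.05221225
BA = 3.141593 * 0.05221225 = 0.164030 ≈ 0.1640 m^2

0.1640 m^2


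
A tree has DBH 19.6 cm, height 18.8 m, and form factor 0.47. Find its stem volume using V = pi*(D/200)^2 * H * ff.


(D/200)^2 = (19.6/200)^2 = 0.098^2 = 0.009604
BA = 3.141593 * 0.009604 = 0.0301719 m^2
V = 0.0301719 * 18.8 * 0.47 = 0.266599 ≈ 0.267 m^3

0.267 m^3


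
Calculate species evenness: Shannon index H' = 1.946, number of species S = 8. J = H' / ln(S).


ln(8) = 2.07944
J = H' / ln(S) = 1.946 / 2.07944 = 0.935829 ≈ 0.9358

0.9358


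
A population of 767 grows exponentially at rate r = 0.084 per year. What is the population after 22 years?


r*t = 0.084 * 22 = 1.848
exp(1.848) = 6.34711
N = 767 * 6.34711 = 4868.23 ≈ 4868

4868


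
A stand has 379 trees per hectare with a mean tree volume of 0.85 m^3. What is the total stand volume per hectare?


V_stand = 379 * 0.85 = 322.15 ≈ 322.2 m^3/ha

322.2 m^3/ha


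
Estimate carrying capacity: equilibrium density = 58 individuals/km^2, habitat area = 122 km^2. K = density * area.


K = 58 * 122 = 7076 individuals

7076 individuals


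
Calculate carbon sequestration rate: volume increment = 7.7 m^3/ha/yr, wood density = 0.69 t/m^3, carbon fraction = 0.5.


C = 7.7 * 0.69 * 0.5 = 2.6565 ≈ 2.66 t C/ha/yr

2.66 t C/ha/yr


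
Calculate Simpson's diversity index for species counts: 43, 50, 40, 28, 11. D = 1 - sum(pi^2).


Total N = 43 + 50 + 40 + 28 + 11 = 172
Per-species terms:
  p = 43/172 = 0.250000; p^2 = 0.250000^2 = 0.062500
  p = 50/172 = 0.290698; p^2 = 0.290698^2 = 0.084505
  p = 40/172 = 0.232558; p^2 = 0.232558^2 = 0.054083
  p = 28/172 = 0.162791; p^2 = 0.162791^2 = 0.026501
  p = 11/172 = 0.063953; p^2 = 0.063953^2 = 0.004090
sum(p^2) = 0.062500 + 0.084505 + 0.054083 + 0.026501 + 0.004090 = 0.231679
D = 1 - 0.231679 = 0.768321 ≈ 0.7683

0.7683


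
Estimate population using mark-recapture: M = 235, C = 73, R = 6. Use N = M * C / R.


N = M * C / R = 235 * 73 / 6 = 17155 / 6 = 2859.17 ≈ 2859

2859 individuals


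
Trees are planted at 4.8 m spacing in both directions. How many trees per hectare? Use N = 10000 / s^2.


N = 10000 / 4.8^2 = 10000 / 23.04 = 434.028 ≈ 434 trees/ha

434 trees/ha


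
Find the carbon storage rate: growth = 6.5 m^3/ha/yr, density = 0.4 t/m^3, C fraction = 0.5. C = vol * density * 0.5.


C = 6.5 * 0.4 * 0.5 = 1.30 t C/ha/yr

1.30 t C/ha/yr


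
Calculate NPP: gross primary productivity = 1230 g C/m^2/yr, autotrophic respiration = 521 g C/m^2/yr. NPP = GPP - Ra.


NPP = GPP - Ra = 1230 - 521 = 709 g C/m^2/yr

709 g C/m^2/yr


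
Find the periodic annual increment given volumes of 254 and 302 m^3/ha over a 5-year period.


PAI = (V2 - V1) / period = (302 - 254) / 5 = 48 / 5 = 9.60 m^3/ha/yr

9.60 m^3/ha/yr


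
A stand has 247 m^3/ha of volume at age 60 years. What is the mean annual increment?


MAI = 247 / 60 = 4.1167 ≈ 4.12 m^3/ha/yr

4.12 m^3/ha/yr


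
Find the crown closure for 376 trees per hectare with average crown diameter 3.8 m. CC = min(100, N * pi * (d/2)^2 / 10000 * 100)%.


(d/2)^2 = (3.8/2)^2 = 1.9^2 = 3.61
Crown area = 3.141593 * 3.61 = 11.3412 m^2
N * area / 10000 * 100 = 376 * 11.3412 / 10000 * 100 = 42.6429
CC = min(100, 42.6429) = 42.6429 ≈ 42.6%

42.6%


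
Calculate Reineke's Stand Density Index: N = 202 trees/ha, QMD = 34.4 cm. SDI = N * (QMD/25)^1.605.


QMD/25 = 34.4/25 = 1.376
(1.376)^1.605 = exp(1.605 * ln(1.376)) = exp(1.605 * 0.319181) = exp(0.512286) = 1.66910
SDI = 202 * 1.66910 = 337.158 ≈ 337

337


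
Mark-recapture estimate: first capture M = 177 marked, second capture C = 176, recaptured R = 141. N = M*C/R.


N = M * C / R = 177 * 176 / 141 = 31152 / 141 = 220.94 ≈ 221

221 individuals


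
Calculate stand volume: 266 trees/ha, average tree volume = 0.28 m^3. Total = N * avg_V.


V_stand = 266 * 0.28 = 74.48 ≈ 74.5 m^3/ha

74.5 m^3/ha


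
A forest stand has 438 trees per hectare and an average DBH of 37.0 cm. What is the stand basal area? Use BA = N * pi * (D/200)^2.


(D/200)^2 = (37.0/200)^2 = 0.185^2 = 0.034225
Individual BA = 3.141593 * 0.034225 = 0.107521 m^2
Stand BA = 438 * 0.107521 = 47.0942 ≈ 47.09 m^2/ha

47.09 m^2/ha


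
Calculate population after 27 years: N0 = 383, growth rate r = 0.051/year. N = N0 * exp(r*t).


r*t = 0.051 * 27 = 1.377
exp(1.377) = 3.96299
N = 383 * 3.96299 = 1517.83 ≈ 1518

1518


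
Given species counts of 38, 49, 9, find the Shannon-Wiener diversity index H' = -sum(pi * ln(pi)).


Total N = 38 + 49 + 9 = 96
Per-species terms:
  p = 38/96 = 0.395833; ln(p) = -0.926763; p*ln(p) = 0.395833 * (-0.926763) = -0.366843
  p = 49/96 = 0.510417; ln(p) = -0.672527; p*ln(p) = 0.510417 * (-0.672527) = -0.343269
  p = 9/96 = 0.093750; ln(p) = -2.367124; p*ln(p) = 0.093750 * (-2.367124) = -0.221918
sum(p*ln(p)) = (-0.366843) + (-0.343269) + (-0.221918) = -0.932030
H' = -(-0.932030) = 0.932030 ≈ 0.9320

0.9320


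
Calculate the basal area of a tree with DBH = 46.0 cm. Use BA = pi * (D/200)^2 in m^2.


D/200 = 46.0/200 = 0.23 m
(D/200)^2 = 0.23^2 = 0.0529
BA = 3.141593 * 0.0529 = 0.166190 ≈ 0.1662 m^2

0.1662 m^2


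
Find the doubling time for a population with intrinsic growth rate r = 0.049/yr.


td = ln(2) / 0.049 = 0.693147 / 0.049 = 14.1459 ≈ 14.1 years

14.1 years


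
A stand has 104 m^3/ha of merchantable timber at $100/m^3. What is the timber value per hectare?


Value = 104 * 100 = $10400/ha

$10400/ha


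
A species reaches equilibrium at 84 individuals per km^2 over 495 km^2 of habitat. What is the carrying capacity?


K = 84 * 495 = 41580 individuals

41580 individuals


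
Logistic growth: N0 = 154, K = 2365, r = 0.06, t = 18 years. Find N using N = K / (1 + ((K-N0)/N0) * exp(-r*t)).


(K - N0)/N0 = (2365 - 154)/154 = 2211/154 = 14.3571
r*t = 0.06 * 18 = 1.08; exp(-1.08) = 0.339596
14.3571 * 0.339596 = 4.87561
1 + 4.87561 = 5.87561
N = 2365 / 5.87561 = 402.511 ≈ 403

403


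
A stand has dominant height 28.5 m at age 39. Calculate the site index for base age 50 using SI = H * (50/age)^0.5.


50/39 = 1.28205
(1.28205)^0.5 = 1.13228
SI = 28.5 * 1.13228 = 32.2700 ≈ 32.3 m

32.3 m


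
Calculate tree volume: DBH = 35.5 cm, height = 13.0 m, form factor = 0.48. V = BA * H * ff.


(D/200)^2 = (35.5/200)^2 = 0.1775^2 = 0.03150625
BA = 3.141593 * 0.03150625 = 0.0989798 m^2
V = 0.0989798 * 13.0 * 0.48 = 0.617634 ≈ 0.618 m^3

0.618 m^3


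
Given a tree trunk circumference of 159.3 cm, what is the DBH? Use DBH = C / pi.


DBH = C / pi = 159.3 / 3.141593 = 50.7068 ≈ 50.71 cm

50.71 cm


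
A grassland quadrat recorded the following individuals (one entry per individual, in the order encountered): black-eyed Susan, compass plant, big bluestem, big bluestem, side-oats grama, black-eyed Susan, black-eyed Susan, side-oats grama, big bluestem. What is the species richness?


Total individuals logged = 9
Distinct species (count of individuals): black-eyed Susan (3), compass plant (1), big bluestem (3), side-oats grama (2)
Species richness = number of distinct species = 4

4


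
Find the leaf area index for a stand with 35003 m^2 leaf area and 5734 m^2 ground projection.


LAI = 35003 / 5734 = 6.1045 ≈ 6.10

6.10


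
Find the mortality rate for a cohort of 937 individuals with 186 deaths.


Mortality rate = 186 / 937 = 0.198506 ≈ 0.1985

0.1985


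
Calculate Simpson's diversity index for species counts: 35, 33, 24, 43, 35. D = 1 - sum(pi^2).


Total N = 35 + 33 + 24 + 43 + 35 = 170
Per-species terms:
  p = 35/170 = 0.205882; p^2 = 0.205882^2 = 0.042387
  p = 33/170 = 0.194118; p^2 = 0.194118^2 = 0.037682
  p = 24/170 = 0.141176; p^2 = 0.141176^2 = 0.019931
  p = 43/170 = 0.252941; p^2 = 0.252941^2 = 0.063979
  p = 35/170 = 0.205882; p^2 = 0.205882^2 = 0.042387
sum(p^2) = 0.042387 + 0.037682 + 0.019931 + 0.063979 + 0.042387 = 0.206366
D = 1 - 0.206366 = 0.793634 ≈ 0.7936

0.7936


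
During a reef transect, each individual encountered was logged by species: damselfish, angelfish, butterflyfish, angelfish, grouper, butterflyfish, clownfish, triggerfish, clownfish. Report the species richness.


Total individuals logged = 9
Distinct species (count of individuals): damselfish (1), angelfish (2), butterflyfish (2), grouper (1), clownfish (2), triggerfish (1)
Species richness = number of distinct species = 6

6


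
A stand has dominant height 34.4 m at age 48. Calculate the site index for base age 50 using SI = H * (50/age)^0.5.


50/48 = 1.04167
(1.04167)^0.5 = 1.02062
SI = 34.4 * 1.02062 = 35.1093 ≈ 35.1 m

35.1 m


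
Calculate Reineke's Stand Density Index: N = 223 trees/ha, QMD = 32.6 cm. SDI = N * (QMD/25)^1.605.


QMD/25 = 32.6/25 = 1.304
(1.304)^1.605 = exp(1.605 * ln(1.304)) = exp(1.605 * 0.265436) = exp(0.426025) = 1.53116
SDI = 223 * 1.53116 = 341.449 ≈ 341

341


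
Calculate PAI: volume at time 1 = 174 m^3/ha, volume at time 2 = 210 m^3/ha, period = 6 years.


PAI = (V2 - V1) / period = (210 - 174) / 6 = 36 / 6 = 6.00 m^3/ha/yr

6.00 m^3/ha/yr


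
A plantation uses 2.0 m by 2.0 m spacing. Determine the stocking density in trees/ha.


N = 10000 / 2.0^2 = 10000 / 4 = 2500.00 ≈ 2500 trees/ha

2500 trees/ha


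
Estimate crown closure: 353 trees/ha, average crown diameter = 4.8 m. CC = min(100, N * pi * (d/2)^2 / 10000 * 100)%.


(d/2)^2 = (4.8/2)^2 = 2.4^2 = 5.76
Crown area = 3.141593 * 5.76 = 18.0956 m^2
N * area / 10000 * 100 = 353 * 18.0956 / 10000 * 100 = 63.8775
CC = min(100, 63.8775) = 63.8775 ≈ 63.9%

63.9%


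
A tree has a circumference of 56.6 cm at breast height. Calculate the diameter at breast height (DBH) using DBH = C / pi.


DBH = C / pi = 56.6 / 3.141593 = 18.0163 ≈ 18.02 cm

18.02 cm


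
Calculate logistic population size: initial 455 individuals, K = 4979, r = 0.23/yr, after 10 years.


(K - N0)/N0 = (4979 - 455)/455 = 4524/455 = 9.94286
r*t = 0.23 * 10 = 2.3; exp(-2.3) = 0.100259
9.94286 * 0.100259 = 0.996861
1 + 0.996861 = 1.99686
N = 4979 / 1.99686 = 2493.41 ≈ 2493

2493


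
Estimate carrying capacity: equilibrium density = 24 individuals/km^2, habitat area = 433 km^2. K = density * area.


K = 24 * 433 = 10392 individuals

10392 individuals


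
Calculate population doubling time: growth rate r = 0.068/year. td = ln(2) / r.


td = ln(2) / 0.068 = 0.693147 / 0.068 = 10.1933 ≈ 10.2 years

10.2 years


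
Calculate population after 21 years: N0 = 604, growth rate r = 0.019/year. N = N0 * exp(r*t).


r*t = 0.019 * 21 = 0.399
exp(0.399) = 1.49033
N = 604 * 1.49033 = 900.159 ≈ 900

900


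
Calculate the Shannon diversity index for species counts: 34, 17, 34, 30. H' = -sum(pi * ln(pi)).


Total N = 34 + 17 + 34 + 30 = 115
Per-species terms:
  p = 34/115 = 0.295652; ln(p) = -1.218572; p*ln(p) = 0.295652 * (-1.218572) = -0.360273
  p = 17/115 = 0.147826; ln(p) = -1.911719; p*ln(p) = 0.147826 * (-1.911719) = -0.282602
  p = 34/115 = 0.295652; ln(p) = -1.218572; p*ln(p) = 0.295652 * (-1.218572) = -0.360273
  p = 30/115 = 0.260870; ln(p) = -1.343733; p*ln(p) = 0.260870 * (-1.343733) = -0.350540
sum(p*ln(p)) = (-0.360273) + (-0.282602) + (-0.360273) + (-0.350540) = -1.353688
H' = -(-1.353688) = 1.353688 ≈ 1.3537

1.3537


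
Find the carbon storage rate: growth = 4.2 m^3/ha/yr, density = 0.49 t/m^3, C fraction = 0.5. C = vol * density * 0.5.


C = 4.2 * 0.49 * 0.5 = 1.029 ≈ 1.03 t C/ha/yr

1.03 t C/ha/yr


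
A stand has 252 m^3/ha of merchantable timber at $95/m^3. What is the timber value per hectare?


Value = 252 * 95 = $23940/ha

$23940/ha


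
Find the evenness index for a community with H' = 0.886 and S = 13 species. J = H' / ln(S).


ln(13) = 2.56495
J = H' / ln(S) = 0.886 / 2.56495 = 0.345426 ≈ 0.3454

0.3454


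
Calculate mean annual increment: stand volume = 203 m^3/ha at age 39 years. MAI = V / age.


MAI = 203 / 39 = 5.2051 ≈ 5.21 m^3/ha/yr

5.21 m^3/ha/yr


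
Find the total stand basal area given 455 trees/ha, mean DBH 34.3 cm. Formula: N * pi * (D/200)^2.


(D/200)^2 = (34.3/200)^2 = 0.1715^2 = 0.02941225
Individual BA = 3.141593 * 0.02941225 = 0.0924013 m^2
Stand BA = 455 * 0.0924013 = 42.0426 ≈ 42.04 m^2/ha

42.04 m^2/ha


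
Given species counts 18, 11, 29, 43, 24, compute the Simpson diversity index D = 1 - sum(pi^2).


Total N = 18 + 11 + 29 + 43 + 24 = 125
Per-species terms:
  p = 18/125 = 0.144000; p^2 = 0.144000^2 = 0.020736
  p = 11/125 = 0.088000; p^2 = 0.088000^2 = 0.007744
  p = 29/125 = 0.232000; p^2 = 0.232000^2 = 0.053824
  p = 43/125 = 0.344000; p^2 = 0.344000^2 = 0.118336
  p = 24/125 = 0.192000; p^2 = 0.192000^2 = 0.036864
sum(p^2) = 0.020736 + 0.007744 + 0.053824 + 0.118336 + 0.036864 = 0.237504
D = 1 - 0.237504 = 0.762496 ≈ 0.7625

0.7625


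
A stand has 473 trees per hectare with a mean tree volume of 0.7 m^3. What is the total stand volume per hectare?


V_stand = 473 * 0.7 = 331.1 m^3/ha

331.1 m^3/ha


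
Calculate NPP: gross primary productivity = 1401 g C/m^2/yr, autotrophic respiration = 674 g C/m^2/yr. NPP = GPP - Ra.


NPP = GPP - Ra = 1401 - 674 = 727 g C/m^2/yr

727 g C/m^2/yr


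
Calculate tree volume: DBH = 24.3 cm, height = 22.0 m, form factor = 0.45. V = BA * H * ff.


(D/200)^2 = (24.3/200)^2 = 0.1215^2 = 0.01476225
BA = 3.141593 * 0.01476225 = 0.0463770 m^2
V = 0.0463770 * 22.0 * 0.45 = 0.459132 ≈ 0.459 m^3

0.459 m^3


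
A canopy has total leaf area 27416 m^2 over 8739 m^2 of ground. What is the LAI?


LAI = 27416 / 8739 = 3.1372 ≈ 3.14

3.14


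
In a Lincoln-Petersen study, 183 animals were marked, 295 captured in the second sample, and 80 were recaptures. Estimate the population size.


N = M * C / R = 183 * 295 / 80 = 53985 / 80 = 674.81 ≈ 675

675 individuals


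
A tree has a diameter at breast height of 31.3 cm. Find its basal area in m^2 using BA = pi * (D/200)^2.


D/200 = 31.3/200 = 0.1565 m
(D/200)^2 = 0.1565^2 = 0.02449225
BA = 3.141593 * 0.02449225 = 0.0769447 ≈ 0.0769 m^2

0.0769 m^2


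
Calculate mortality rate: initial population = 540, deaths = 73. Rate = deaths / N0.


Mortality rate = 73 / 540 = 0.135185 ≈ 0.1352

0.1352


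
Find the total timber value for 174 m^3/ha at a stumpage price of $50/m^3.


Value = 174 * 50 = $8700/ha

$8700/ha


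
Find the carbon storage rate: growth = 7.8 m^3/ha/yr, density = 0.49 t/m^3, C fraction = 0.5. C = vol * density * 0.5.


C = 7.8 * 0.49 * 0.5 = 1.911 ≈ 1.91 t C/ha/yr

1.91 t C/ha/yr


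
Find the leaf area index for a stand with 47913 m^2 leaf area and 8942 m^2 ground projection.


LAI = 47913 / 8942 = 5.3582 ≈ 5.36

5.36


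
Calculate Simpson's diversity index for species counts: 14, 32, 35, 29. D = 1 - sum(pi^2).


Total N = 14 + 32 + 35 + 29 = 110
Per-species terms:
  p = 14/110 = 0.127273; p^2 = 0.127273^2 = 0.016198
  p = 32/110 = 0.290909; p^2 = 0.290909^2 = 0.084628
  p = 35/110 = 0.318182; p^2 = 0.318182^2 = 0.101240
  p = 29/110 = 0.263636; p^2 = 0.263636^2 = 0.069504
sum(p^2) = 0.016198 + 0.084628 + 0.101240 + 0.069504 = 0.271570
D = 1 - 0.271570 = 0.728430 ≈ 0.7284

0.7284


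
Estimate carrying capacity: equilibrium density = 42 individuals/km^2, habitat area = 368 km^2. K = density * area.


K = 42 * 368 = 15456 individuals

15456 individuals


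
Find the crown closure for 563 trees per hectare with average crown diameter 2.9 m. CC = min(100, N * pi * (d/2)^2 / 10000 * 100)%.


(d/2)^2 = (2.9/2)^2 = 1.45^2 = 2.1025
Crown area = 3.141593 * 2.1025 = 6.60520 m^2
N * area / 10000 * 100 = 563 * 6.60520 / 10000 * 100 = 37.1873
CC = min(100, 37.1873) = 37.1873 ≈ 37.2%

37.2%


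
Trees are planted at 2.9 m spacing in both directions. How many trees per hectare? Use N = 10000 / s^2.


N = 10000 / 2.9^2 = 10000 / 8.41 = 1189.06 ≈ 1189 trees/ha

1189 trees/ha


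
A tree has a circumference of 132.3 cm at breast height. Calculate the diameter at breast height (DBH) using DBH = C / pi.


DBH = C / pi = 132.3 / 3.141593 = 42.1124 ≈ 42.11 cm

42.11 cm


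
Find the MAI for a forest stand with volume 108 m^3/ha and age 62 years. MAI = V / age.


MAI = 108 / 62 = 1.7419 ≈ 1.74 m^3/ha/yr

1.74 m^3/ha/yr


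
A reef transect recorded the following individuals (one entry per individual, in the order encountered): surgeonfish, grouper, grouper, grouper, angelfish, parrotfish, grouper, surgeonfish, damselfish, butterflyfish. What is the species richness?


Total individuals logged = 10
Distinct species (count of individuals): surgeonfish (2), grouper (4), angelfish (1), parrotfish (1), damselfish (1), butterflyfish (1)
Species richness = number of distinct species = 6

6


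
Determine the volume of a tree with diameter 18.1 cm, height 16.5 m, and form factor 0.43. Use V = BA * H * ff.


(D/200)^2 = (18.1/200)^2 = 0.0905^2 = 0.00819025
BA = 3.141593 * 0.00819025 = 0.0257304 m^2
V = 0.0257304 * 16.5 * 0.43 = 0.182557 ≈ 0.183 m^3

0.183 m^3


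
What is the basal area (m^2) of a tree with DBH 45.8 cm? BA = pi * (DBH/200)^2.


D/200 = 45.8/200 = 0.229 m
(D/200)^2 = 0.229^2 = 0.052441
BA = 3.141593 * 0.052441 = 0.164748 ≈ 0.1647 m^2

0.1647 m^2


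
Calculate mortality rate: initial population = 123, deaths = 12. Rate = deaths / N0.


Mortality rate = 12 / 123 = 0.097561 ≈ 0.0976

0.0976


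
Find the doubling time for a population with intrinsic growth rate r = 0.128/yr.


td = ln(2) / 0.128 = 0.693147 / 0.128 = 5.41521 ≈ 5.4 years

5.4 years


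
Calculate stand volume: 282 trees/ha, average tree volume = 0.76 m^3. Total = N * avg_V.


V_stand = 282 * 0.76 = 214.32 ≈ 214.3 m^3/ha

214.3 m^3/ha


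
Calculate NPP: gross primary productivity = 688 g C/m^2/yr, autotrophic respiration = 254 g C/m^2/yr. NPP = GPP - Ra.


NPP = GPP - Ra = 688 - 254 = 434 g C/m^2/yr

434 g C/m^2/yr


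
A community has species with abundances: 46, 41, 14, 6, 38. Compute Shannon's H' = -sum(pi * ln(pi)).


Total N = 46 + 41 + 14 + 6 + 38 = 145
Per-species terms:
  p = 46/145 = 0.317241; ln(p) = -1.148094; p*ln(p) = 0.317241 * (-1.148094) = -0.364222
  p = 41/145 = 0.282759; ln(p) = -1.263160; p*ln(p) = 0.282759 * (-1.263160) = -0.357170
  p = 14/145 = 0.096552; ln(p) = -2.337674; p*ln(p) = 0.096552 * (-2.337674) = -0.225707
  p = 6/145 = 0.041379; ln(p) = -3.184982; p*ln(p) = 0.041379 * (-3.184982) = -0.131791
  p = 38/145 = 0.262069; ln(p) = -1.339147; p*ln(p) = 0.262069 * (-1.339147) = -0.350949
sum(p*ln(p)) = (-0.364222) + (-0.357170) + (-0.225707) + (-0.131791) + (-0.350949) = -1.429839
H' = -(-1.429839) = 1.429839 ≈ 1.4298

1.4298


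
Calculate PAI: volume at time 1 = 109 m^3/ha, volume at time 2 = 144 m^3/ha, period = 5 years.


PAI = (V2 - V1) / period = (144 - 109) / 5 = 35 / 5 = 7.00 m^3/ha/yr

7.00 m^3/ha/yr


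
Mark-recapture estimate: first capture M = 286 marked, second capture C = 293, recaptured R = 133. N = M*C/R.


N = M * C / R = 286 * 293 / 133 = 83798 / 133 = 630.06 ≈ 630

630 individuals


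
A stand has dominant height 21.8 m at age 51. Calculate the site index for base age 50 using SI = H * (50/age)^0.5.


50/51 = 0.980392
(0.980392)^0.5 = 0.990147
SI = 21.8 * 0.990147 = 21.5852 ≈ 21.6 m

21.6 m


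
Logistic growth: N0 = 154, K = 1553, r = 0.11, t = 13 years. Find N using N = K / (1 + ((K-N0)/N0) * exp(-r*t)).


(K - N0)/N0 = (1553 - 154)/154 = 1399/154 = 9.08442
r*t = 0.11 * 13 = 1.43; exp(-1.43) = 0.239309
9.08442 * 0.239309 = 2.17398
1 + 2.17398 = 3.17398
N = 1553 / 3.17398 = 489.291 ≈ 489

489


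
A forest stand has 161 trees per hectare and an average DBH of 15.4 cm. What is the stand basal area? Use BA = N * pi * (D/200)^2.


(D/200)^2 = (15.4/200)^2 = 0.077^2 = 0.005929
Individual BA = 3.141593 * 0.005929 = 0.0186265 m^2
Stand BA = 161 * 0.0186265 = 2.99887 ≈ 3.00 m^2/ha

3.00 m^2/ha


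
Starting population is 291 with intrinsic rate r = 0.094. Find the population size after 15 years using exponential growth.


r*t = 0.094 * 15 = 1.41
exp(1.41) = 4.09596
N = 291 * 4.09596 = 1191.92 ≈ 1192

1192


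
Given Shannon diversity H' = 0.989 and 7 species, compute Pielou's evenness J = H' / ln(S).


ln(7) = 1.94591
J = H' / ln(S) = 0.989 / 1.94591 = 0.508245 ≈ 0.5082

0.5082


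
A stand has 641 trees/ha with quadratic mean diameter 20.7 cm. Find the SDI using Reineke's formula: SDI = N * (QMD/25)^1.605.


QMD/25 = 20.7/25 = 0.828
(0.828)^1.605 = exp(1.605 * ln(0.828)) = exp(1.605 * (-0.188742)) = exp(-0.302931) = 0.738650
SDI = 641 * 0.738650 = 473.475 ≈ 473

473


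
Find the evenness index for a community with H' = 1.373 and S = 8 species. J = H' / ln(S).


ln(8) = 2.07944
J = H' / ln(S) = 1.373 / 2.07944 = 0.660274 ≈ 0.6603

0.6603


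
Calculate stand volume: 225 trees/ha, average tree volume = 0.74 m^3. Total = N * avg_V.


V_stand = 225 * 0.74 = 166.5 m^3/ha

166.5 m^3/ha


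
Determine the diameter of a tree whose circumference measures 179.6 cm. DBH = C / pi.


DBH = C / pi = 179.6 / 3.141593 = 57.1684 ≈ 57.17 cm

57.17 cm


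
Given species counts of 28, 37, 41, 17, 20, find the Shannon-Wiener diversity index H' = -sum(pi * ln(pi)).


Total N = 28 + 37 + 41 + 17 + 20 = 143
Per-species terms:
  p = 28/143 = 0.195804; ln(p) = -1.630641; p*ln(p) = 0.195804 * (-1.630641) = -0.319286
  p = 37/143 = 0.258741; ln(p) = -1.351928; p*ln(p) = 0.258741 * (-1.351928) = -0.349799
  p = 41/143 = 0.286713; ln(p) = -1.249274; p*ln(p) = 0.286713 * (-1.249274) = -0.358183
  p = 17/143 = 0.118881; ln(p) = -2.129632; p*ln(p) = 0.118881 * (-2.129632) = -0.253173
  p = 20/143 = 0.139860; ln(p) = -1.967113; p*ln(p) = 0.139860 * (-1.967113) = -0.275120
sum(p*ln(p)) = (-0.319286) + (-0.349799) + (-0.358183) + (-0.253173) + (-0.275120) = -1.555561
H' = -(-1.555561) = 1.555561 ≈ 1.5556

1.5556


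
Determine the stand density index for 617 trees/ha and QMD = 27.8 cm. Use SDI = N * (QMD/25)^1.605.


QMD/25 = 27.8/25 = 1.112
(1.112)^1.605 = exp(1.605 * ln(1.112)) = exp(1.605 * 0.106160) = exp(0.170387) = 1.18576
SDI = 617 * 1.18576 = 731.614 ≈ 732

732


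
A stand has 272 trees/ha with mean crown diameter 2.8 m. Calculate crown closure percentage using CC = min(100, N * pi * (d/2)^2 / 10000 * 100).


(d/2)^2 = (2.8/2)^2 = 1.4^2 = 1.96
Crown area = 3.141593 * 1.96 = 6.15752 m^2
N * area / 10000 * 100 = 272 * 6.15752 / 10000 * 100 = 16.7485
CC = min(100, 16.7485) = 16.7485 ≈ 16.7%

16.7%


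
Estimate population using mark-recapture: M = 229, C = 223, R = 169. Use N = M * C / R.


N = M * C / R = 229 * 223 / 169 = 51067 / 169 = 302.17 ≈ 302

302 individuals


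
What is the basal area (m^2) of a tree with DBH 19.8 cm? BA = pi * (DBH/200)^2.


D/200 = 19.8/200 = 0.099 m
(D/200)^2 = 0.099^2 = 0.009801
BA = 3.141593 * 0.009801 = 0.0307908 ≈ 0.0308 m^2

0.0308 m^2


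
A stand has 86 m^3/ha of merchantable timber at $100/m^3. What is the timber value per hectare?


Value = 86 * 100 = $8600/ha

$8600/ha


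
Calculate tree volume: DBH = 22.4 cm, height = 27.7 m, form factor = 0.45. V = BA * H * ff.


(D/200)^2 = (22.4/200)^2 = 0.112^2 = 0.012544
BA = 3.141593 * 0.012544 = 0.0394081 m^2
V = 0.0394081 * 27.7 * 0.45 = 0.491222 ≈ 0.491 m^3

0.491 m^3


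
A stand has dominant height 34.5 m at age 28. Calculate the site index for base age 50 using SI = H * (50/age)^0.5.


50/28 = 1.78571
(1.78571)^0.5 = 1.33630
SI = 34.5 * 1.33630 = 46.1024 ≈ 46.1 m

46.1 m


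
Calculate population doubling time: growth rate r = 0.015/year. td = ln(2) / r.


td = ln(2) / 0.015 = 0.693147 / 0.015 = 46.2098 ≈ 46.2 years

46.2 years


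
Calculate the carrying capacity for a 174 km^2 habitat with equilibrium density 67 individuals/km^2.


K = 67 * 174 = 11658 individuals

11658 individuals


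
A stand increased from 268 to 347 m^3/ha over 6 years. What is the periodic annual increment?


PAI = (V2 - V1) / period = (347 - 268) / 6 = 79 / 6 = 13.1667 ≈ 13.17 m^3/ha/yr

13.17 m^3/ha/yr


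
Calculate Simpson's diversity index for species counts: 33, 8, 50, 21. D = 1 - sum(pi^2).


Total N = 33 + 8 + 50 + 21 = 112
Per-species terms:
  p = 33/112 = 0.294643; p^2 = 0.294643^2 = 0.086814
  p = 8/112 = 0.071429; p^2 = 0.071429^2 = 0.005102
  p = 50/112 = 0.446429; p^2 = 0.446429^2 = 0.199299
  p = 21/112 = 0.187500; p^2 = 0.187500^2 = 0.035156
sum(p^2) = 0.086814 + 0.005102 + 0.199299 + 0.035156 = 0.326371
D = 1 - 0.326371 = 0.673629 ≈ 0.6736

0.6736


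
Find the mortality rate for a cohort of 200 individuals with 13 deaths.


Mortality rate = 13 / 200 = 0.0650

0.0650


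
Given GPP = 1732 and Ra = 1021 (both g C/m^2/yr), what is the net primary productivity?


NPP = GPP - Ra = 1732 - 1021 = 711 g C/m^2/yr

711 g C/m^2/yr


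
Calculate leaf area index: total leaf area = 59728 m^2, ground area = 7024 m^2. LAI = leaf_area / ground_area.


LAI = 59728 / 7024 = 8.5034 ≈ 8.50

8.50


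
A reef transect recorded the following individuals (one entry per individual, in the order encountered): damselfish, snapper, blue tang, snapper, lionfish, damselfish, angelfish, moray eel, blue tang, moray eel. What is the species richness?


Total individuals logged = 10
Distinct species (count of individuals): damselfish (2), snapper (2), blue tang (2), lionfish (1), angelfish (1), moray eel (2)
Species richness = number of distinct species = 6

6


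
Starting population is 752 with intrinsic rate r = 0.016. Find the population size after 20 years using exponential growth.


r*t = 0.016 * 20 = 0.32
exp(0.32) = 1.37713
N = 752 * 1.37713 = 1035.60 ≈ 1036

1036


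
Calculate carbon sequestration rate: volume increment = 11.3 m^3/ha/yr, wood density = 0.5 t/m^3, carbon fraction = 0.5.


C = 11.3 * 0.5 * 0.5 = 2.825 ≈ 2.83 t C/ha/yr

2.83 t C/ha/yr


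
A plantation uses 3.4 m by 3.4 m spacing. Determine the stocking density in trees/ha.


N = 10000 / 3.4^2 = 10000 / 11.56 = 865.052 ≈ 865 trees/ha

865 trees/ha


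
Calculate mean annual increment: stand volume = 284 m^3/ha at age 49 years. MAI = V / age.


MAI = 284 / 49 = 5.7959 ≈ 5.80 m^3/ha/yr

5.80 m^3/ha/yr


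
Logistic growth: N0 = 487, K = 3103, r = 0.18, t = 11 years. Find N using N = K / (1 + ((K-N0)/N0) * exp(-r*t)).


(K - N0)/N0 = (3103 - 487)/487 = 2616/487 = 5.37166
r*t = 0.18 * 11 = 1.98; exp(-1.98) = 0.138069
5.37166 * 0.138069 = 0.741660
1 + 0.741660 = 1.74166
N = 3103 / 1.74166 = 1781.63 ≈ 1782

1782


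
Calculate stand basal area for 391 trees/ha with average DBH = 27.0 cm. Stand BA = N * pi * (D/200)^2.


(D/200)^2 = (27.0/200)^2 = 0.135^2 = 0.018225
Individual BA = 3.141593 * 0.018225 = 0.0572555 m^2
Stand BA = 391 * 0.0572555 = 22.3869 ≈ 22.39 m^2/ha

22.39 m^2/ha


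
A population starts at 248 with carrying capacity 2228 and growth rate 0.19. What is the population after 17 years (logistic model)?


(K - N0)/N0 = (2228 - 248)/248 = 1980/248 = 7.98387
r*t = 0.19 * 17 = 3.23; exp(-3.23) = 0.0395575
7.98387 * 0.0395575 = 0.315822
1 + 0.315822 = 1.31582
N = 2228 / 1.31582 = 1693.24 ≈ 1693

1693


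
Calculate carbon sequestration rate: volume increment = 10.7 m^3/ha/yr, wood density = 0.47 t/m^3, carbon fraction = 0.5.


C = 10.7 * 0.47 * 0.5 = 2.5145 ≈ 2.51 t C/ha/yr

2.51 t C/ha/yr


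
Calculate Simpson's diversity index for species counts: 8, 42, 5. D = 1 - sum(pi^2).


Total N = 8 + 42 + 5 = 55
Per-species terms:
  p = 8/55 = 0.145455; p^2 = 0.145455^2 = 0.021157
  p = 42/55 = 0.763636; p^2 = 0.763636^2 = 0.583140
  p = 5/55 = 0.090909; p^2 = 0.090909^2 = 0.008264
sum(p^2) = 0.021157 + 0.583140 + 0.008264 = 0.612561
D = 1 - 0.612561 = 0.387439 ≈ 0.3874

0.3874


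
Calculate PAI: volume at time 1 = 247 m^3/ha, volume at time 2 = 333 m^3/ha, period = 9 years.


PAI = (V2 - V1) / period = (333 - 247) / 9 = 86 / 9 = 9.5556 ≈ 9.56 m^3/ha/yr

9.56 m^3/ha/yr


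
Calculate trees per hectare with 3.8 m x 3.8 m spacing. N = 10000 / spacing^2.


N = 10000 / 3.8^2 = 10000 / 14.44 = 692.521 ≈ 693 trees/ha

693 trees/ha


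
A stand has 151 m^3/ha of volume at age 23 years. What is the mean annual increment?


MAI = 151 / 23 = 6.5652 ≈ 6.57 m^3/ha/yr

6.57 m^3/ha/yr


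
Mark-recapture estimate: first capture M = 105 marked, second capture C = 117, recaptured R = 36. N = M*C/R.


N = M * C / R = 105 * 117 / 36 = 12285 / 36 = 341.25 ≈ 341

341 individuals


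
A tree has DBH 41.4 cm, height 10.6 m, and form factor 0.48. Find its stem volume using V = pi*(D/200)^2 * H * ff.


(D/200)^2 = (41.4/200)^2 = 0.207^2 = 0.042849
BA = 3.141593 * 0.042849 = 0.134614 m^2
V = 0.134614 * 10.6 * 0.48 = 0.684916 ≈ 0.685 m^3

0.685 m^3


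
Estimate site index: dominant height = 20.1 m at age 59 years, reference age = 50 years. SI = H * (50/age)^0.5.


50/59 = 0.847458
(0.847458)^0.5 = 0.920575
SI = 20.1 * 0.920575 = 18.5036 ≈ 18.5 m

18.5 m


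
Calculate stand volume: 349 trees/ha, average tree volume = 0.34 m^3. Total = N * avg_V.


V_stand = 349 * 0.34 = 118.66 ≈ 118.7 m^3/ha

118.7 m^3/ha


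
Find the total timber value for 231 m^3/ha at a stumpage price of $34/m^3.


Value = 231 * 34 = $7854/ha

$7854/ha


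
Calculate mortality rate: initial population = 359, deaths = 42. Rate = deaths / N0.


Mortality rate = 42 / 359 = 0.116992 ≈ 0.1170

0.1170


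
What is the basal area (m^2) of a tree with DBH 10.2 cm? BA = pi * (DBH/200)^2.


D/200 = 10.2/200 = 0.051 m
(D/200)^2 = 0.051^2 = 0.002601
BA = 3.141593 * 0.002601 = 0.00817128 ≈ 0.0082 m^2

0.0082 m^2


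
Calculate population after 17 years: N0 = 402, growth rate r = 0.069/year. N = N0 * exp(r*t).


r*t = 0.069 * 17 = 1.173
exp(1.173) = 3.23167
N = 402 * 3.23167 = 1299.13 ≈ 1299

1299


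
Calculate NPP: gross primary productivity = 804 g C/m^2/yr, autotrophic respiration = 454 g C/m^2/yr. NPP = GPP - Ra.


NPP = GPP - Ra = 804 - 454 = 350 g C/m^2/yr

350 g C/m^2/yr


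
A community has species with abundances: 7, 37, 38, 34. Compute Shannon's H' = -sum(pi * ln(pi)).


Total N = 7 + 37 + 38 + 34 = 116
Per-species terms:
  p = 7/116 = 0.060345; ln(p) = -2.807677; p*ln(p) = 0.060345 * (-2.807677) = -0.169429
  p = 37/116 = 0.318966; ln(p) = -1.142671; p*ln(p) = 0.318966 * (-1.142671) = -0.364473
  p = 38/116 = 0.327586; ln(p) = -1.116005; p*ln(p) = 0.327586 * (-1.116005) = -0.365588
  p = 34/116 = 0.293103; ln(p) = -1.227231; p*ln(p) = 0.293103 * (-1.227231) = -0.359705
sum(p*ln(p)) = (-0.169429) + (-0.364473) + (-0.365588) + (-0.359705) = -1.259195
H' = -(-1.259195) = 1.259195 ≈ 1.2592

1.2592


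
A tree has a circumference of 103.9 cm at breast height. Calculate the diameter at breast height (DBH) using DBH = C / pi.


DBH = C / pi = 103.9 / 3.141593 = 33.0724 ≈ 33.07 cm

33.07 cm


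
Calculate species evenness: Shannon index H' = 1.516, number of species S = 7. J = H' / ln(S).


ln(7) = 1.94591
J = H' / ln(S) = 1.516 / 1.94591 = 0.779070 ≈ 0.7791

0.7791


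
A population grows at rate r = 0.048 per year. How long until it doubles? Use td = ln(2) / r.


td = ln(2) / 0.048 = 0.693147 / 0.048 = 14.4406 ≈ 14.4 years

14.4 years


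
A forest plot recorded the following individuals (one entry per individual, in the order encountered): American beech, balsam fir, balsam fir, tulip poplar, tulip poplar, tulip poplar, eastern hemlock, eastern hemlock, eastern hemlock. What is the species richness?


Total individuals logged = 9
Distinct species (count of individuals): American beech (1), balsam fir (2), tulip poplar (3), eastern hemlock (3)
Species richness = number of distinct species = 4

4


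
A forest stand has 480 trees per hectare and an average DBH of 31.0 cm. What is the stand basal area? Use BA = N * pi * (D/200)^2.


(D/200)^2 = (31.0/200)^2 = 0.155^2 = 0.024025
Individual BA = 3.141593 * 0.024025 = 0.0754768 m^2
Stand BA = 480 * 0.0754768 = 36.2289 ≈ 36.23 m^2/ha

36.23 m^2/ha


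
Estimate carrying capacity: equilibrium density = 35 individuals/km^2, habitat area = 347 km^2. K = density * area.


K = 35 * 347 = 12145 individuals

12145 individuals


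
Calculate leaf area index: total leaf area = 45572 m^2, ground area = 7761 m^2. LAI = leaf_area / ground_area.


LAI = 45572 / 7761 = 5.8719 ≈ 5.87

5.87


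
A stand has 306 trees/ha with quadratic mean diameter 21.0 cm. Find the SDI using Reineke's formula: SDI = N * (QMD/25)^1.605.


QMD/25 = 21.0/25 = 0.84
(0.84)^1.605 = exp(1.605 * ln(0.84)) = exp(1.605 * (-0.174353)) = exp(-0.279837) = 0.755907
SDI = 306 * 0.755907 = 231.308 ≈ 231

231


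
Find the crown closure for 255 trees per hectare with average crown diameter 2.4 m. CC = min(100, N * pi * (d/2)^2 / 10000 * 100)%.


(d/2)^2 = (2.4/2)^2 = 1.2^2 = 1.44
Crown area = 3.141593 * 1.44 = 4.52389 m^2
N * area / 10000 * 100 = 255 * 4.52389 / 10000 * 100 = 11.5359
CC = min(100, 11.5359) = 11.5359 ≈ 11.5%

11.5%


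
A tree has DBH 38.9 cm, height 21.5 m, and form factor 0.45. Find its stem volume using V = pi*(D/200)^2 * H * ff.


(D/200)^2 = (38.9/200)^2 = 0.1945^2 = 0.03783025
BA = 3.141593 * 0.03783025 = 0.118847 m^2
V = 0.118847 * 21.5 * 0.45 = 1.14984 ≈ 1.150 m^3

1.150 m^3


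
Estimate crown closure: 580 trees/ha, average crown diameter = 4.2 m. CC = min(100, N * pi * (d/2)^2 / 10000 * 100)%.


(d/2)^2 = (4.2/2)^2 = 2.1^2 = 4.41
Crown area = 3.141593 * 4.41 = 13.8544 m^2
N * area / 10000 * 100 = 580 * 13.8544 / 10000 * 100 = 80.3555
CC = min(100, 80.3555) = 80.3555 ≈ 80.4%

80.4%


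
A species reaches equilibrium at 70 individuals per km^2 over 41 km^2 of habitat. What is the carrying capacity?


K = 70 * 41 = 2870 individuals

2870 individuals
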